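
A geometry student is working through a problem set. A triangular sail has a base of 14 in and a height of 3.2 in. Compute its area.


Shape: triangle
Base b = 14 in, Height h = 3.2 in
Formula: A = (1/2) * b * h
A = 0.5 * 14 * 3.2
A = 0.5 * 44.8
A = 22.4
22.4 in^2


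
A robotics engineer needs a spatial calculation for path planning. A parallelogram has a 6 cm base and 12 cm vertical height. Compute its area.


Shape: parallelogram
Base b = 6 cm, Height h = 12 cm
Formula: A = b * h
A = 6 * 12
A = 72
72 cm^2


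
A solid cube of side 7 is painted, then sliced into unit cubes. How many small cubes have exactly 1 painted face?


Large cube: 7 x 7 x 7, cut into unit cubes.
n = 7, so n - 2 = 5
Cubes with 1 painted face lie in the interior of each face.
A cube has 6 faces; each contributes (n - 2)^2 = 25 such cubes.
Count = 6 * 25 = 150
150 unit cubes


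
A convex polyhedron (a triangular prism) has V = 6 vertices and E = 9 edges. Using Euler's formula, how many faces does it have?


Polyhedron: triangular prism
Euler's formula for convex polyhedra: V - E + F = 2
Given: V = 6 vertices and E = 9 edges
Solve for F:
F = 2 + E - V = 2 + 9 - 6 = 5
5 faces


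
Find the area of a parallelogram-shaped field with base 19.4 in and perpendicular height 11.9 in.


Shape: parallelogram
Base b = 19.4 in, Height h = 11.9 in
Formula: A = b * h
A = 19.4 * 11.9
A = 230.86
230.86 in^2


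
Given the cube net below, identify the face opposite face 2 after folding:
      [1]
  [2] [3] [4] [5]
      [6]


Net: cross layout. Take square 3 as the base (bottom).
Fold the four squares in the horizontal row up around 3: 2 -> left, 4 -> right, 5 wraps to the top.
Fold 1 and 6 up from 3: 1 -> back, 6 -> front.
Opposite pairs are therefore: (1, 6), (2, 4), (3, 5).
Face 2 is opposite face 4.
face 4


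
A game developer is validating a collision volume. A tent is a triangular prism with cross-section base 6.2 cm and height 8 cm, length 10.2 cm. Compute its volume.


Shape: triangular prism
Triangle base = 6.2 cm, triangle height = 8 cm, prism length L = 10.2 cm
Formula: V = (1/2 * b * h_tri) * L
Cross-section area = 0.5 * 6.2 * 8 = 24.8
V = 24.8 * 10.2
V = 252.96
252.96 cm^3


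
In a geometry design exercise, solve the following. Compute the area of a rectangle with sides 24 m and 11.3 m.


Shape: rectangle
Length l = 24 m, Width w = 11.3 m
Formula: A = l * w
A = 24 * 11.3
A = 271.2
271.2 m^2


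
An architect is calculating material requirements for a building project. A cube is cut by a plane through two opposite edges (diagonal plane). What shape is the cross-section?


Solid: cube
Cutting plane: through two opposite edges (diagonal plane)
Visualize the intersection of the plane with the solid's surface.
The boundary of the cut region is a rectangle.
rectangle


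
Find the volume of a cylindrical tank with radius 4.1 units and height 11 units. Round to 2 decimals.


Shape: cylinder
Radius r = 4.1 units, Height h = 11 units
Formula: V = pi * r^2 * h
r^2 = 16.81
V = pi * 16.81 * 11
V = 184.91 * pi
V = 580.91
580.91 units^3


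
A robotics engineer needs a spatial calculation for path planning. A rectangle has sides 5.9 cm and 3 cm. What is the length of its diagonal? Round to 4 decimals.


Shape: rectangle (diagonal via Pythagoras)
Sides: 5.9 cm and 3 cm
Formula: d = sqrt(l^2 + w^2)
l^2 = 34.81, w^2 = 9
l^2 + w^2 = 43.81
d = sqrt(43.81)
d = 6.6189
6.6189 cm


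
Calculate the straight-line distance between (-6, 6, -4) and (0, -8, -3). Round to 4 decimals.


3D distance between two points
P1 = (-6, 6, -4), P2 = (0, -8, -3)
Formula: d = sqrt((x2-x1)^2 + (y2-y1)^2 + (z2-z1)^2)
dx = 0 - -6 = 6
dy = -8 - 6 = -14
dz = -3 - -4 = 1
dx^2 + dy^2 + dz^2 = 36 + 196 + 1 = 233
d = sqrt(233)
d = 15.2643
15.2643 units


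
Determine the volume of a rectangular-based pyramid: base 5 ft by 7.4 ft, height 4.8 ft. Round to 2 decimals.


Shape: rectangular pyramid
Base: 5 ft x 7.4 ft, Height h = 4.8 ft
Formula: V = (1/3) * base_area * h
base_area = 5 * 7.4 = 37
base_area * h = 37 * 4.8 = 177.6
V = 177.6 / 3
V = 59.2
59.2 ft^3


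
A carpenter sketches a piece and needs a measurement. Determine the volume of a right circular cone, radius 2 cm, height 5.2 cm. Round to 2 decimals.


Shape: cone
Radius r = 2 cm, Height h = 5.2 cm
Formula: V = (1/3) * pi * r^2 * h
r^2 = 4
pi * r^2 * h = pi * 4 * 5.2 = 20.8 * pi
V = 20.8 * pi / 3
V = 21.78
21.78 cm^3


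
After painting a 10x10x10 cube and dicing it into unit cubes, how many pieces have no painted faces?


Large cube: 10 x 10 x 10, cut into unit cubes.
n = 10, so n - 2 = 8
Unpainted cubes form the interior (n - 2)^3 block.
(n - 2)^3 = 8^3 = 512
512 unit cubes


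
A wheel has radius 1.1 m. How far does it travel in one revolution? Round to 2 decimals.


Shape: circle
Radius r = 1.1 m
Formula: C = 2 * pi * r
C = 2 * pi * 1.1
C = 2.2 * pi
C = 6.91
6.91 m


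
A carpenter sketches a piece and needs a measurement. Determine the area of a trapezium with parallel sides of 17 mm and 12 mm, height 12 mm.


Shape: trapezoid
Parallel sides a = 17 mm, b = 12 mm; Height h = 12 mm
Formula: A = (a + b) * h / 2
a + b = 17 + 12 = 29
A = 29 * 12 / 2
A = 348 / 2
A = 174
174 mm^2


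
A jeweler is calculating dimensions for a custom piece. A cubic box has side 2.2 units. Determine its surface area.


Shape: cube
Side s = 2.2 units
A cube has 6 square faces.
Formula: SA = 6 * s^2
s^2 = 4.84
SA = 6 * 4.84
SA = 29.04
29.04 units^2


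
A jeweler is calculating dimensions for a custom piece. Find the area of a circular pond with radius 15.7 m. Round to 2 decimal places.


Shape: circle
Radius r = 15.7 m
Formula: A = pi * r^2
r^2 = 15.7^2 = 246.49
A = pi * 246.49
A = 774.37
774.37 m^2


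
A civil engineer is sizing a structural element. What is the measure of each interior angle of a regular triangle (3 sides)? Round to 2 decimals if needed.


Shape: regular triangle (3 sides)
Formula: interior angle = (n - 2) * 180 / n
(n - 2) = 1
(n - 2) * 180 = 180
angle = 180 / 3
angle = 60
60 degrees


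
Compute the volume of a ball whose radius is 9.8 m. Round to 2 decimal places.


Shape: sphere
Radius r = 9.8 m
Formula: V = (4/3) * pi * r^3
r^3 = 941.192
(4/3) * 941.192 = 1254.922667
V = 1254.922667 * pi
V = 3942.46
3942.46 m^3


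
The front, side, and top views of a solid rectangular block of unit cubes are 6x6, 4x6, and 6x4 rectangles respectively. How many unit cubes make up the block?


Orthographic views of a solid rectangular block:
Front view 6 x 6 -> length = 6, height = 6
Side view 4 x 6 -> width = 4, height = 6 (consistent)
Top view 6 x 4 -> confirms length = 6, width = 4
The block is 6 x 4 x 6.
Total unit cubes = 6 * 4 * 6 = 144
144 unit cubes


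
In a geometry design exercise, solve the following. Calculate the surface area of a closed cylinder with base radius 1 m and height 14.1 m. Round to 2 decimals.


Shape: closed cylinder
Radius r = 1 m, Height h = 14.1 m
Formula: SA = 2*pi*r^2 + 2*pi*r*h = 2*pi*r*(r + h)
r + h = 15.1
2 * r * (r + h) = 2 * 1 * 15.1 = 30.2
SA = 30.2 * pi
SA = 94.88
94.88 m^2


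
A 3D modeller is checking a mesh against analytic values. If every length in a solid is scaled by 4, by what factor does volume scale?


Linear scale factor k = 4
Rule: under a linear scaling by k, volumes scale by k^3.
k^3 = 4 * 4 * 4
k^3 = 16 * 4
k^3 = 64
Volume scales by a factor of 64.
64 (dimensionless)


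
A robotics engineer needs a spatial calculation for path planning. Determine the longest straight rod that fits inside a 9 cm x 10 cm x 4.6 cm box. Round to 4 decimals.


Shape: rectangular box (space diagonal)
l = 9 cm, w = 10 cm, h = 4.6 cm
Visualize: the diagonal of the base, then a right triangle with that diagonal and the height.
Formula: d = sqrt(l^2 + w^2 + h^2)
l^2 + w^2 + h^2 = 81 + 100 + 21.16 = 202.16
d = sqrt(202.16)
d = 14.2183
14.2183 cm


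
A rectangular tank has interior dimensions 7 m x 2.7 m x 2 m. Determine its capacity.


Shape: rectangular prism
l = 7 m, w = 2.7 m, h = 2 m
Formula: V = l * w * h
V = 7 * 2.7 * 2
V = 18.9 * 2
V = 37.8
37.8 m^3


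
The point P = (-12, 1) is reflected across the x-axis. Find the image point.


Transformation: reflection
Original point: (-12, 1)
Rule for reflection over the x-axis: (x, y) -> (x, -y)
Apply: (-12, 1) -> (-12, -1)
(-12, -1)


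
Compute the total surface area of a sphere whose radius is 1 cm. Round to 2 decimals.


Shape: sphere
Radius r = 1 cm
Formula: SA = 4 * pi * r^2
r^2 = 1
SA = 4 * pi * 1
SA = 4 * pi
SA = 12.57
12.57 cm^2


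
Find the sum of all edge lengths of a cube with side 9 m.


Shape: cube
Side s = 9 m
A cube has 12 edges, all equal.
Formula: total edge length = 12 * s
Total = 12 * 9
Total = 108
108 m


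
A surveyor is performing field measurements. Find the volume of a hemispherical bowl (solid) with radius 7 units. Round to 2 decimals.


Shape: hemisphere (half of a sphere)
Radius r = 7 units
Formula: V = (1/2) * (4/3) * pi * r^3 = (2/3) * pi * r^3
r^3 = 343
(2/3) * 343 = 228.666667
V = 228.666667 * pi
V = 718.38
718.38 units^3


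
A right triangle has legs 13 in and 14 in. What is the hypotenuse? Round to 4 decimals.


Shape: right triangle
Legs a = 13 in, b = 14 in
Formula: c = sqrt(a^2 + b^2)
a^2 = 169, b^2 = 196
a^2 + b^2 = 365
c = sqrt(365)
c = 19.105
19.105 in


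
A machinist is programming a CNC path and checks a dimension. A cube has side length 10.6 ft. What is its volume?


Shape: cube
Side s = 10.6 ft
Formula: V = s^3
V = 10.6 * 10.6 * 10.6
V = 112.36 * 10.6
V = 1191.016
1191.016 ft^3


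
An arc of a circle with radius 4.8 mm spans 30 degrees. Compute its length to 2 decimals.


Shape: circular arc
Radius r = 4.8 mm, Angle = 30 degrees
Formula: L = (angle/360) * 2 * pi * r
2 * pi * r = 9.6 * pi
L = (30/360) * 9.6 * pi
L = 0.8 * pi
L = 2.51
2.51 mm


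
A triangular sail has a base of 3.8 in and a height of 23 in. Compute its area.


Shape: triangle
Base b = 3.8 in, Height h = 23 in
Formula: A = (1/2) * b * h
A = 0.5 * 3.8 * 23
A = 0.5 * 87.4
A = 43.7
43.7 in^2


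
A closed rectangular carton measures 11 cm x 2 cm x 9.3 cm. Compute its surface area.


Shape: rectangular prism
l = 11 cm, w = 2 cm, h = 9.3 cm
Formula: SA = 2(lw + lh + wh)
lw = 22, lh = 102.3, wh = 18.6
lw + lh + wh = 142.9
SA = 2 * 142.9
SA = 285.8
285.8 cm^2


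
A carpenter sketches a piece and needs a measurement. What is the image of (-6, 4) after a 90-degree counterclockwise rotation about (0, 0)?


Transformation: rotation about the origin
Original point: (-6, 4)
Rule for 90 deg counterclockwise: (x, y) -> (-y, x)
Apply: (-6, 4) -> (-4, -6)
(-4, -6)


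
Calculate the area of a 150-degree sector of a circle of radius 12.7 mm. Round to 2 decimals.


Shape: circular sector
Radius r = 12.7 mm, Angle = 150 degrees
Formula: A = (angle/360) * pi * r^2
r^2 = 161.29
Fraction of circle = 150/360
A = (150/360) * pi * 161.29
A = 67.204167 * pi
A = 211.13
211.13 mm^2


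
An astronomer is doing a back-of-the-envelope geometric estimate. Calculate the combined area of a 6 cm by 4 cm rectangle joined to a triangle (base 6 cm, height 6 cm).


Composite shape: rectangle + triangle
Rectangle area = 6 * 4 = 24
Triangle area = 0.5 * 6 * 6 = 18
Total = 24 + 18
Total = 42
42 cm^2


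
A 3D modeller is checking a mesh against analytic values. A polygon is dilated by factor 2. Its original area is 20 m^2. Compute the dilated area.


Linear scale factor k = 2
Original area = 20 m^2
Rule: under a linear scaling by k, areas scale by k^2.
k^2 = 2^2 = 4
New area = 20 * 4
New area = 80
80 m^2


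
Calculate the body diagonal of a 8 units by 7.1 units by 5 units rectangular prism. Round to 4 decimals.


Shape: rectangular box (space diagonal)
l = 8 units, w = 7.1 units, h = 5 units
Visualize: the diagonal of the base, then a right triangle with that diagonal and the height.
Formula: d = sqrt(l^2 + w^2 + h^2)
l^2 + w^2 + h^2 = 64 + 50.41 + 25 = 139.41
d = sqrt(139.41)
d = 11.8072
11.8072 units


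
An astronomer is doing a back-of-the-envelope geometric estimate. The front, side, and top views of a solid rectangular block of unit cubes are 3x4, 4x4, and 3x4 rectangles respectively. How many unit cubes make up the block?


Orthographic views of a solid rectangular block:
Front view 3 x 4 -> length = 3, height = 4
Side view 4 x 4 -> width = 4, height = 4 (consistent)
Top view 3 x 4 -> confirms length = 3, width = 4
The block is 3 x 4 x 4.
Total unit cubes = 3 * 4 * 4 = 48
48 unit cubes


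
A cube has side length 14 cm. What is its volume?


Shape: cube
Side s = 14 cm
Formula: V = s^3
V = 14 * 14 * 14
V = 196 * 14
V = 2744
2744 cm^3


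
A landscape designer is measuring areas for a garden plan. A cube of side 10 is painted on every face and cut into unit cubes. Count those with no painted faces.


Large cube: 10 x 10 x 10, cut into unit cubes.
n = 10, so n - 2 = 8
Unpainted cubes form the interior (n - 2)^3 block.
(n - 2)^3 = 8^3 = 512
512 unit cubes


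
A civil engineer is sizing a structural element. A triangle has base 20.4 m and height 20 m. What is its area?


Shape: triangle
Base b = 20.4 m, Height h = 20 m
Formula: A = (1/2) * b * h
A = 0.5 * 20.4 * 20
A = 0.5 * 408
A = 204
204 m^2


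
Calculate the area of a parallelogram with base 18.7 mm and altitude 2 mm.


Shape: parallelogram
Base b = 18.7 mm, Height h = 2 mm
Formula: A = b * h
A = 18.7 * 2
A = 37.4
37.4 mm^2


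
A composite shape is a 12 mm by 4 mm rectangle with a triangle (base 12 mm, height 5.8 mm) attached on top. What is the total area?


Composite shape: rectangle + triangle
Rectangle area = 12 * 4 = 48
Triangle area = 0.5 * 12 * 5.8 = 34.8
Total = 48 + 34.8
Total = 82.8
82.8 mm^2


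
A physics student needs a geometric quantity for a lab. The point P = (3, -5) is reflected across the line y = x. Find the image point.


Transformation: reflection
Original point: (3, -5)
Rule for reflection over y = x: (x, y) -> (y, x)
Apply: (3, -5) -> (-5, 3)
(-5, 3)


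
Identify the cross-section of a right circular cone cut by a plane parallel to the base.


Solid: right circular cone
Cutting plane: parallel to the base
Visualize the intersection of the plane with the solid's surface.
The boundary of the cut region is a circle.
circle


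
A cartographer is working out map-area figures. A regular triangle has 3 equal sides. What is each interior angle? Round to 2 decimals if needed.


Shape: regular triangle (3 sides)
Formula: interior angle = (n - 2) * 180 / n
(n - 2) = 1
(n - 2) * 180 = 180
angle = 180 / 3
angle = 60
60 degrees


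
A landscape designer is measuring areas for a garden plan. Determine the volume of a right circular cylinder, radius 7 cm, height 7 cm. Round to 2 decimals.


Shape: cylinder
Radius r = 7 cm, Height h = 7 cm
Formula: V = pi * r^2 * h
r^2 = 49
V = pi * 49 * 7
V = 343 * pi
V = 1077.57
1077.57 cm^3


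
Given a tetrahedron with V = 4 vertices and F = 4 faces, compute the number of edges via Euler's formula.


Polyhedron: tetrahedron
Euler's formula for convex polyhedra: V - E + F = 2
Given: V = 4 vertices and F = 4 faces
Solve for E:
E = V + F - 2 = 4 + 4 - 2 = 6
6 edges


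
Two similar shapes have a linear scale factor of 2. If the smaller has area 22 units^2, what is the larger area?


Linear scale factor k = 2
Original area = 22 units^2
Rule: under a linear scaling by k, areas scale by k^2.
k^2 = 2^2 = 4
New area = 22 * 4
New area = 88
88 units^2


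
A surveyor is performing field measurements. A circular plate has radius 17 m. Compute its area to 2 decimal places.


Shape: circle
Radius r = 17 m
Formula: A = pi * r^2
r^2 = 17^2 = 289
A = pi * 289
A = 907.92
907.92 m^2


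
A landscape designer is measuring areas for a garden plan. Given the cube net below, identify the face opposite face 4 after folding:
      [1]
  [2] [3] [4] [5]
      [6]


Net: cross layout. Take square 3 as the base (bottom).
Fold the four squares in the horizontal row up around 3: 2 -> left, 4 -> right, 5 wraps to the top.
Fold 1 and 6 up from 3: 1 -> back, 6 -> front.
Opposite pairs are therefore: (1, 6), (2, 4), (3, 5).
Face 4 is opposite face 2.
face 2


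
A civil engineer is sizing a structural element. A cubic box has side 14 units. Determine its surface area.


Shape: cube
Side s = 14 units
A cube has 6 square faces.
Formula: SA = 6 * s^2
s^2 = 196
SA = 6 * 196
SA = 1176
1176 units^2


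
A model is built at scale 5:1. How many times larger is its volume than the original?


Linear scale factor k = 5
Rule: under a linear scaling by k, volumes scale by k^3.
k^3 = 5 * 5 * 5
k^3 = 25 * 5
k^3 = 125
Volume scales by a factor of 125.
125 (dimensionless)


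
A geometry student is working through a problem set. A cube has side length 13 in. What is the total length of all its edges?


Shape: cube
Side s = 13 in
A cube has 12 edges, all equal.
Formula: total edge length = 12 * s
Total = 12 * 13
Total = 156
156 in


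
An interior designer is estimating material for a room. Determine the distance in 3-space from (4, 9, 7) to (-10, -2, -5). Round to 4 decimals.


3D distance between two points
P1 = (4, 9, 7), P2 = (-10, -2, -5)
Formula: d = sqrt((x2-x1)^2 + (y2-y1)^2 + (z2-z1)^2)
dx = -10 - 4 = -14
dy = -2 - 9 = -11
dz = -5 - 7 = -12
dx^2 + dy^2 + dz^2 = 196 + 121 + 144 = 461
d = sqrt(461)
d = 21.4709
21.4709 units


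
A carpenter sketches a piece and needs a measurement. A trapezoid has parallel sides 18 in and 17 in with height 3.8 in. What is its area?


Shape: trapezoid
Parallel sides a = 18 in, b = 17 in; Height h = 3.8 in
Formula: A = (a + b) * h / 2
a + b = 18 + 17 = 35
A = 35 * 3.8 / 2
A = 133 / 2
A = 66.5
66.5 in^2


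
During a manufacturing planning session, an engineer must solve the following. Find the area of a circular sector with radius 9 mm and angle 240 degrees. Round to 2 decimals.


Shape: circular sector
Radius r = 9 mm, Angle = 240 degrees
Formula: A = (angle/360) * pi * r^2
r^2 = 81
Fraction of circle = 240/360
A = (240/360) * pi * 81
A = 54 * pi
A = 169.65
169.65 mm^2


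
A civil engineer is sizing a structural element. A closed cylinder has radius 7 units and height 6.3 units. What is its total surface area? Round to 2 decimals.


Shape: closed cylinder
Radius r = 7 units, Height h = 6.3 units
Formula: SA = 2*pi*r^2 + 2*pi*r*h = 2*pi*r*(r + h)
r + h = 13.3
2 * r * (r + h) = 2 * 7 * 13.3 = 186.2
SA = 186.2 * pi
SA = 584.96
584.96 units^2


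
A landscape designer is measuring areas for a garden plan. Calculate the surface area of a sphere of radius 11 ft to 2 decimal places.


Shape: sphere
Radius r = 11 ft
Formula: SA = 4 * pi * r^2
r^2 = 121
SA = 4 * pi * 121
SA = 484 * pi
SA = 1520.53
1520.53 ft^2


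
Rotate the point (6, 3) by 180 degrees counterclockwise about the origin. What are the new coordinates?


Transformation: rotation about the origin
Original point: (6, 3)
Rule for 180 deg: (x, y) -> (-x, -y)
Apply: (6, 3) -> (-6, -3)
(-6, -3)


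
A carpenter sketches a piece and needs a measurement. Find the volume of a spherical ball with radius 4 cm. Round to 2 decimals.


Shape: sphere
Radius r = 4 cm
Formula: V = (4/3) * pi * r^3
r^3 = 64
(4/3) * 64 = 85.333333
V = 85.333333 * pi
V = 268.08
268.08 cm^3


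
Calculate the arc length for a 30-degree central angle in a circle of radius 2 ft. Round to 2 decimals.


Shape: circular arc
Radius r = 2 ft, Angle = 30 degrees
Formula: L = (angle/360) * 2 * pi * r
2 * pi * r = 4 * pi
L = (30/360) * 4 * pi
L = 0.333333 * pi
L = 1.05
1.05 ft


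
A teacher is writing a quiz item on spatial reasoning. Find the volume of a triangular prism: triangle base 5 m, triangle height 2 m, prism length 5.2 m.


Shape: triangular prism
Triangle base = 5 m, triangle height = 2 m, prism length L = 5.2 m
Formula: V = (1/2 * b * h_tri) * L
Cross-section area = 0.5 * 5 * 2 = 5
V = 5 * 5.2
V = 26
26 m^3


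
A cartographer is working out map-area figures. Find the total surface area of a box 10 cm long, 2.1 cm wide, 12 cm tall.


Shape: rectangular prism
l = 10 cm, w = 2.1 cm, h = 12 cm
Formula: SA = 2(lw + lh + wh)
lw = 21, lh = 120, wh = 25.2
lw + lh + wh = 166.2
SA = 2 * 166.2
SA = 332.4
332.4 cm^2


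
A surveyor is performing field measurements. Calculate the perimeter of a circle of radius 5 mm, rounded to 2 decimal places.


Shape: circle
Radius r = 5 mm
Formula: C = 2 * pi * r
C = 2 * pi * 5
C = 10 * pi
C = 31.42
31.42 mm


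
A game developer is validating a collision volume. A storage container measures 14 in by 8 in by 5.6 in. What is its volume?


Shape: rectangular prism
l = 14 in, w = 8 in, h = 5.6 in
Formula: V = l * w * h
V = 14 * 8 * 5.6
V = 112 * 5.6
V = 627.2
627.2 in^3


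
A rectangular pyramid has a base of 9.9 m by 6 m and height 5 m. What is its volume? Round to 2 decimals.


Shape: rectangular pyramid
Base: 9.9 m x 6 m, Height h = 5 m
Formula: V = (1/3) * base_area * h
base_area = 9.9 * 6 = 59.4
base_area * h = 59.4 * 5 = 297
V = 297 / 3
V = 99
99 m^3


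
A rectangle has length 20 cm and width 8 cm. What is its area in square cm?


Shape: rectangle
Length l = 20 cm, Width w = 8 cm
Formula: A = l * w
A = 20 * 8
A = 160
160 cm^2


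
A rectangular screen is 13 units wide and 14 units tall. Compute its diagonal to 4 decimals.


Shape: rectangle (diagonal via Pythagoras)
Sides: 13 units and 14 units
Formula: d = sqrt(l^2 + w^2)
l^2 = 169, w^2 = 196
l^2 + w^2 = 365
d = sqrt(365)
d = 19.105
19.105 units


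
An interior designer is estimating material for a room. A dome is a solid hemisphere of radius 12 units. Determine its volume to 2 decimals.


Shape: hemisphere (half of a sphere)
Radius r = 12 units
Formula: V = (1/2) * (4/3) * pi * r^3 = (2/3) * pi * r^3
r^3 = 1728
(2/3) * 1728 = 1152
V = 1152 * pi
V = 3619.11
3619.11 units^3


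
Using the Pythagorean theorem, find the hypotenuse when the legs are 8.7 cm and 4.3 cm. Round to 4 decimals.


Shape: right triangle
Legs a = 8.7 cm, b = 4.3 cm
Formula: c = sqrt(a^2 + b^2)
a^2 = 75.69, b^2 = 18.49
a^2 + b^2 = 94.18
c = sqrt(94.18)
c = 9.7046
9.7046 cm


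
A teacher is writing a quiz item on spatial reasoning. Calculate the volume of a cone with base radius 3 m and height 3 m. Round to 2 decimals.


Shape: cone
Radius r = 3 m, Height h = 3 m
Formula: V = (1/3) * pi * r^2 * h
r^2 = 9
pi * r^2 * h = pi * 9 * 3 = 27 * pi
V = 27 * pi / 3
V = 28.27
28.27 m^3


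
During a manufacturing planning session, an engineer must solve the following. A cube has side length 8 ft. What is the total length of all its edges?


Shape: cube
Side s = 8 ft
A cube has 12 edges, all equal.
Formula: total edge length = 12 * s
Total = 12 * 8
Total = 96
96 ft


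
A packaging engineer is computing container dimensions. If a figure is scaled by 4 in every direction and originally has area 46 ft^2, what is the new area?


Linear scale factor k = 4
Original area = 46 ft^2
Rule: under a linear scaling by k, areas scale by k^2.
k^2 = 4^2 = 16
New area = 46 * 16
New area = 736
736 ft^2


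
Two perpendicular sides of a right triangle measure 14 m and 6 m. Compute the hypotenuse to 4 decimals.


Shape: right triangle
Legs a = 14 m, b = 6 m
Formula: c = sqrt(a^2 + b^2)
a^2 = 196, b^2 = 36
a^2 + b^2 = 232
c = sqrt(232)
c = 15.2315
15.2315 m


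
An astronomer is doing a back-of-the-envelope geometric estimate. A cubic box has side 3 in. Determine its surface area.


Shape: cube
Side s = 3 in
A cube has 6 square faces.
Formula: SA = 6 * s^2
s^2 = 9
SA = 6 * 9
SA = 54
54 in^2


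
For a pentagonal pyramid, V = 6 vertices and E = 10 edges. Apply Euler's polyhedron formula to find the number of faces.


Polyhedron: pentagonal pyramid
Euler's formula for convex polyhedra: V - E + F = 2
Given: V = 6 vertices and E = 10 edges
Solve for F:
F = 2 + E - V = 2 + 10 - 6 = 6
6 faces


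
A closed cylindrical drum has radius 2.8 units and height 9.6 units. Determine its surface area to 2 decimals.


Shape: closed cylinder
Radius r = 2.8 units, Height h = 9.6 units
Formula: SA = 2*pi*r^2 + 2*pi*r*h = 2*pi*r*(r + h)
r + h = 12.4
2 * r * (r + h) = 2 * 2.8 * 12.4 = 69.44
SA = 69.44 * pi
SA = 218.15
218.15 units^2


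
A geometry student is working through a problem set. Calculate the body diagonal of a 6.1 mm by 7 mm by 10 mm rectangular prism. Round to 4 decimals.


Shape: rectangular box (space diagonal)
l = 6.1 mm, w = 7 mm, h = 10 mm
Visualize: the diagonal of the base, then a right triangle with that diagonal and the height.
Formula: d = sqrt(l^2 + w^2 + h^2)
l^2 + w^2 + h^2 = 37.21 + 49 + 100 = 186.21
d = sqrt(186.21)
d = 13.6459
13.6459 mm


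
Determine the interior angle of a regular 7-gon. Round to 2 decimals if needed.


Shape: regular heptagon (7 sides)
Formula: interior angle = (n - 2) * 180 / n
(n - 2) = 5
(n - 2) * 180 = 900
angle = 900 / 7
angle = 128.57
128.57 degrees


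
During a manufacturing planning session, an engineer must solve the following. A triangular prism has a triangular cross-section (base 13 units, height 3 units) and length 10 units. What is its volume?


Shape: triangular prism
Triangle base = 13 units, triangle height = 3 units, prism length L = 10 units
Formula: V = (1/2 * b * h_tri) * L
Cross-section area = 0.5 * 13 * 3 = 19.5
V = 19.5 * 10
V = 195
195 units^3


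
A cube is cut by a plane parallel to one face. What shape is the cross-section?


Solid: cube
Cutting plane: parallel to one face
Visualize the intersection of the plane with the solid's surface.
The boundary of the cut region is a square.
square


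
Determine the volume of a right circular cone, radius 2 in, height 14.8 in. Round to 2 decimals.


Shape: cone
Radius r = 2 in, Height h = 14.8 in
Formula: V = (1/3) * pi * r^2 * h
r^2 = 4
pi * r^2 * h = pi * 4 * 14.8 = 59.2 * pi
V = 59.2 * pi / 3
V = 61.99
61.99 in^3


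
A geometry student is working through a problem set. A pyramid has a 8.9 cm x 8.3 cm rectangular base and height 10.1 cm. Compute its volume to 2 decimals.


Shape: rectangular pyramid
Base: 8.9 cm x 8.3 cm, Height h = 10.1 cm
Formula: V = (1/3) * base_area * h
base_area = 8.9 * 8.3 = 73.87
base_area * h = 73.87 * 10.1 = 746.087
V = 746.087 / 3
V = 248.7
248.7 cm^3


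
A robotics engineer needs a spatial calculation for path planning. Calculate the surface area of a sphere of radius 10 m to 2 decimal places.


Shape: sphere
Radius r = 10 m
Formula: SA = 4 * pi * r^2
r^2 = 100
SA = 4 * pi * 100
SA = 400 * pi
SA = 1256.64
1256.64 m^2


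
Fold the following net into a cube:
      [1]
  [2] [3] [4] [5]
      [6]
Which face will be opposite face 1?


Net: cross layout. Take square 3 as the base (bottom).
Fold the four squares in the horizontal row up around 3: 2 -> left, 4 -> right, 5 wraps to the top.
Fold 1 and 6 up from 3: 1 -> back, 6 -> front.
Opposite pairs are therefore: (1, 6), (2, 4), (3, 5).
Face 1 is opposite face 6.
face 6


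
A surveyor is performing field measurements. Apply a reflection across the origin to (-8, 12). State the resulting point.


Transformation: reflection
Original point: (-8, 12)
Rule for reflection through the origin: (x, y) -> (-x, -y)
Apply: (-8, 12) -> (8, -12)
(8, -12)


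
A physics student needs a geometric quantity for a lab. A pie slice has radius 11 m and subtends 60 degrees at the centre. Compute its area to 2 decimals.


Shape: circular sector
Radius r = 11 m, Angle = 60 degrees
Formula: A = (angle/360) * pi * r^2
r^2 = 121
Fraction of circle = 60/360
A = (60/360) * pi * 121
A = 20.166667 * pi
A = 63.36
63.36 m^2


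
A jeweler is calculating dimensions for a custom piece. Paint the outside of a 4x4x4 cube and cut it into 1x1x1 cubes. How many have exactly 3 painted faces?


Large cube: 4 x 4 x 4, cut into unit cubes.
Cubes with 3 painted faces are at the corners. A cube always has 8 corners.
Count = 8
8 unit cubes


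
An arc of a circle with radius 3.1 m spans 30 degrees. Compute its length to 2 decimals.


Shape: circular arc
Radius r = 3.1 m, Angle = 30 degrees
Formula: L = (angle/360) * 2 * pi * r
2 * pi * r = 6.2 * pi
L = (30/360) * 6.2 * pi
L = 0.516667 * pi
L = 1.62
1.62 m


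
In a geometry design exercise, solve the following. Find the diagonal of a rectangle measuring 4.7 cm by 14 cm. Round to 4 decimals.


Shape: rectangle (diagonal via Pythagoras)
Sides: 4.7 cm and 14 cm
Formula: d = sqrt(l^2 + w^2)
l^2 = 22.09, w^2 = 196
l^2 + w^2 = 218.09
d = sqrt(218.09)
d = 14.7679
14.7679 cm


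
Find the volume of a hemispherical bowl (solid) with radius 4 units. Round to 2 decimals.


Shape: hemisphere (half of a sphere)
Radius r = 4 units
Formula: V = (1/2) * (4/3) * pi * r^3 = (2/3) * pi * r^3
r^3 = 64
(2/3) * 64 = 42.666667
V = 42.666667 * pi
V = 134.04
134.04 units^3


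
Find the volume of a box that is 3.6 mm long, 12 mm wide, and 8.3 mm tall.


Shape: rectangular prism
l = 3.6 mm, w = 12 mm, h = 8.3 mm
Formula: V = l * w * h
V = 3.6 * 12 * 8.3
V = 43.2 * 8.3
V = 358.56
358.56 mm^3


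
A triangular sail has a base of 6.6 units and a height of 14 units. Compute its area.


Shape: triangle
Base b = 6.6 units, Height h = 14 units
Formula: A = (1/2) * b * h
A = 0.5 * 6.6 * 14
A = 0.5 * 92.4
A = 46.2
46.2 units^2


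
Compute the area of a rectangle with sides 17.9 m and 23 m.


Shape: rectangle
Length l = 17.9 m, Width w = 23 m
Formula: A = l * w
A = 17.9 * 23
A = 411.7
411.7 m^2


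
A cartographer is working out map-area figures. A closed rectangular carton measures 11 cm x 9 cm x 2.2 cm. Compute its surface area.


Shape: rectangular prism
l = 11 cm, w = 9 cm, h = 2.2 cm
Formula: SA = 2(lw + lh + wh)
lw = 99, lh = 24.2, wh = 19.8
lw + lh + wh = 143
SA = 2 * 143
SA = 286
286 cm^2


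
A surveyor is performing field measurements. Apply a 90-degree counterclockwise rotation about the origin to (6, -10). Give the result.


Transformation: rotation about the origin
Original point: (6, -10)
Rule for 90 deg counterclockwise: (x, y) -> (-y, x)
Apply: (6, -10) -> (10, 6)
(10, 6)


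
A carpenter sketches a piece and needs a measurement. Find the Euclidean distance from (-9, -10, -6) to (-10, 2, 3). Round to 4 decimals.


3D distance between two points
P1 = (-9, -10, -6), P2 = (-10, 2, 3)
Formula: d = sqrt((x2-x1)^2 + (y2-y1)^2 + (z2-z1)^2)
dx = -10 - -9 = -1
dy = 2 - -10 = 12
dz = 3 - -6 = 9
dx^2 + dy^2 + dz^2 = 1 + 144 + 81 = 226
d = sqrt(226)
d = 15.0333
15.0333 units


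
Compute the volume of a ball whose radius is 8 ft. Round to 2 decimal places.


Shape: sphere
Radius r = 8 ft
Formula: V = (4/3) * pi * r^3
r^3 = 512
(4/3) * 512 = 682.666667
V = 682.666667 * pi
V = 2144.66
2144.66 ft^3


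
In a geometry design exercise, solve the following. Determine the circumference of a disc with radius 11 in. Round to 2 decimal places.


Shape: circle
Radius r = 11 in
Formula: C = 2 * pi * r
C = 2 * pi * 11
C = 22 * pi
C = 69.12
69.12 in


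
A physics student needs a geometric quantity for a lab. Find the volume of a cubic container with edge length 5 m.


Shape: cube
Side s = 5 m
Formula: V = s^3
V = 5 * 5 * 5
V = 25 * 5
V = 125
125 m^3


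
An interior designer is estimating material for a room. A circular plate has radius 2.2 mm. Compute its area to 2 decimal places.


Shape: circle
Radius r = 2.2 mm
Formula: A = pi * r^2
r^2 = 2.2^2 = 4.84
A = pi * 4.84
A = 15.21
15.21 mm^2


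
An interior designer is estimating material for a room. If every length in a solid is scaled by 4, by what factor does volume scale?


Linear scale factor k = 4
Rule: under a linear scaling by k, volumes scale by k^3.
k^3 = 4 * 4 * 4
k^3 = 16 * 4
k^3 = 64
Volume scales by a factor of 64.
64 (dimensionless)


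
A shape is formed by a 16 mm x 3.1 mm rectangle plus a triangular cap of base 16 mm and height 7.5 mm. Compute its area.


Composite shape: rectangle + triangle
Rectangle area = 16 * 3.1 = 49.6
Triangle area = 0.5 * 16 * 7.5 = 60
Total = 49.6 + 60
Total = 109.6
109.6 mm^2


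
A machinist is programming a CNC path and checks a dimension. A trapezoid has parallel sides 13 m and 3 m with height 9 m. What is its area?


Shape: trapezoid
Parallel sides a = 13 m, b = 3 m; Height h = 9 m
Formula: A = (a + b) * h / 2
a + b = 13 + 3 = 16
A = 16 * 9 / 2
A = 144 / 2
A = 72
72 m^2


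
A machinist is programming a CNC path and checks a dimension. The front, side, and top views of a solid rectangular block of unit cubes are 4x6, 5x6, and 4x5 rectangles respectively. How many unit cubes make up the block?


Orthographic views of a solid rectangular block:
Front view 4 x 6 -> length = 4, height = 6
Side view 5 x 6 -> width = 5, height = 6 (consistent)
Top view 4 x 5 -> confirms length = 4, width = 5
The block is 4 x 5 x 6.
Total unit cubes = 4 * 5 * 6 = 120
120 unit cubes


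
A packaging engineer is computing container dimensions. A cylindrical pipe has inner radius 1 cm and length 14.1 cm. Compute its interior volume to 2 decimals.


Shape: cylinder
Radius r = 1 cm, Height h = 14.1 cm
Formula: V = pi * r^2 * h
r^2 = 1
V = pi * 1 * 14.1
V = 14.1 * pi
V = 44.3
44.3 cm^3


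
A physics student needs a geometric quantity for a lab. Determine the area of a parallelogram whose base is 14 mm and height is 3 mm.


Shape: parallelogram
Base b = 14 mm, Height h = 3 mm
Formula: A = b * h
A = 14 * 3
A = 42
42 mm^2


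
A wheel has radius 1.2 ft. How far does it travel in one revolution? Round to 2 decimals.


Shape: circle
Radius r = 1.2 ft
Formula: C = 2 * pi * r
C = 2 * pi * 1.2
C = 2.4 * pi
C = 7.54
7.54 ft


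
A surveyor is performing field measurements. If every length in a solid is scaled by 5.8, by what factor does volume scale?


Linear scale factor k = 5.8
Rule: under a linear scaling by k, volumes scale by k^3.
k^3 = 5.8 * 5.8 * 5.8
k^3 = 33.64 * 5.8
k^3 = 195.112
Volume scales by a factor of 195.112.
195.112 (dimensionless)


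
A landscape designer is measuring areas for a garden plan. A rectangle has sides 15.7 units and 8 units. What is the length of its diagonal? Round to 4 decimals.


Shape: rectangle (diagonal via Pythagoras)
Sides: 15.7 units and 8 units
Formula: d = sqrt(l^2 + w^2)
l^2 = 246.49, w^2 = 64
l^2 + w^2 = 310.49
d = sqrt(310.49)
d = 17.6207
17.6207 units


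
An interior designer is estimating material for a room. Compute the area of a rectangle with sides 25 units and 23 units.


Shape: rectangle
Length l = 25 units, Width w = 23 units
Formula: A = l * w
A = 25 * 23
A = 575
575 units^2


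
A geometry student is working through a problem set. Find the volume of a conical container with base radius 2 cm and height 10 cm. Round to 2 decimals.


Shape: cone
Radius r = 2 cm, Height h = 10 cm
Formula: V = (1/3) * pi * r^2 * h
r^2 = 4
pi * r^2 * h = pi * 4 * 10 = 40 * pi
V = 40 * pi / 3
V = 41.89
41.89 cm^3


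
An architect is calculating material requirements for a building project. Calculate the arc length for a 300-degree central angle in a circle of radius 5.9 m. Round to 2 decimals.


Shape: circular arc
Radius r = 5.9 m, Angle = 300 degrees
Formula: L = (angle/360) * 2 * pi * r
2 * pi * r = 11.8 * pi
L = (300/360) * 11.8 * pi
L = 9.833333 * pi
L = 30.89
30.89 m


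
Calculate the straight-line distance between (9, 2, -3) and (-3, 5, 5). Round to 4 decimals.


3D distance between two points
P1 = (9, 2, -3), P2 = (-3, 5, 5)
Formula: d = sqrt((x2-x1)^2 + (y2-y1)^2 + (z2-z1)^2)
dx = -3 - 9 = -12
dy = 5 - 2 = 3
dz = 5 - -3 = 8
dx^2 + dy^2 + dz^2 = 144 + 9 + 64 = 217
d = sqrt(217)
d = 14.7309
14.7309 units


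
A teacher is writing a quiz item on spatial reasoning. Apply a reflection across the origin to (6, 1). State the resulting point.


Transformation: reflection
Original point: (6, 1)
Rule for reflection through the origin: (x, y) -> (-x, -y)
Apply: (6, 1) -> (-6, -1)
(-6, -1)


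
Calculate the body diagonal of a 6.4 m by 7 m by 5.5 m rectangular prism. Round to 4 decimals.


Shape: rectangular box (space diagonal)
l = 6.4 m, w = 7 m, h = 5.5 m
Visualize: the diagonal of the base, then a right triangle with that diagonal and the height.
Formula: d = sqrt(l^2 + w^2 + h^2)
l^2 + w^2 + h^2 = 40.96 + 49 + 30.25 = 120.21
d = sqrt(120.21)
d = 10.964
10.964 m


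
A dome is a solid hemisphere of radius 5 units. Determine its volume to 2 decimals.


Shape: hemisphere (half of a sphere)
Radius r = 5 units
Formula: V = (1/2) * (4/3) * pi * r^3 = (2/3) * pi * r^3
r^3 = 125
(2/3) * 125 = 83.333333
V = 83.333333 * pi
V = 261.8
261.8 units^3


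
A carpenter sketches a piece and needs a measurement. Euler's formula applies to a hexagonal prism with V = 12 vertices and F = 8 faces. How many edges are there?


Polyhedron: hexagonal prism
Euler's formula for convex polyhedra: V - E + F = 2
Given: V = 12 vertices and F = 8 faces
Solve for E:
E = V + F - 2 = 12 + 8 - 2 = 18
18 edges


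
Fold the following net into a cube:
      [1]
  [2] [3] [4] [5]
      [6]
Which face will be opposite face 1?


Net: cross layout. Take square 3 as the base (bottom).
Fold the four squares in the horizontal row up around 3: 2 -> left, 4 -> right, 5 wraps to the top.
Fold 1 and 6 up from 3: 1 -> back, 6 -> front.
Opposite pairs are therefore: (1, 6), (2, 4), (3, 5).
Face 1 is opposite face 6.
face 6


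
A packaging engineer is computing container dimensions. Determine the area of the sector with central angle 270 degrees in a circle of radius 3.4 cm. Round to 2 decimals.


Shape: circular sector
Radius r = 3.4 cm, Angle = 270 degrees
Formula: A = (angle/360) * pi * r^2
r^2 = 11.56
Fraction of circle = 270/360
A = (270/360) * pi * 11.56
A = 8.67 * pi
A = 27.24
27.24 cm^2


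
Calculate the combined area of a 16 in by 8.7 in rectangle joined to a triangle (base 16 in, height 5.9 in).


Composite shape: rectangle + triangle
Rectangle area = 16 * 8.7 = 139.2
Triangle area = 0.5 * 16 * 5.9 = 47.2
Total = 139.2 + 47.2
Total = 186.4
186.4 in^2


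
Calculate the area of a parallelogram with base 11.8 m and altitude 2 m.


Shape: parallelogram
Base b = 11.8 m, Height h = 2 m
Formula: A = b * h
A = 11.8 * 2
A = 23.6
23.6 m^2


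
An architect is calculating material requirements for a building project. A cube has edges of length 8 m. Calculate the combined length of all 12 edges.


Shape: cube
Side s = 8 m
A cube has 12 edges, all equal.
Formula: total edge length = 12 * s
Total = 12 * 8
Total = 96
96 m


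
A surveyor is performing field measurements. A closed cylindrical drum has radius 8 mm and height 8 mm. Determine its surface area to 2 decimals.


Shape: closed cylinder
Radius r = 8 mm, Height h = 8 mm
Formula: SA = 2*pi*r^2 + 2*pi*r*h = 2*pi*r*(r + h)
r + h = 16
2 * r * (r + h) = 2 * 8 * 16 = 256
SA = 256 * pi
SA = 804.25
804.25 mm^2


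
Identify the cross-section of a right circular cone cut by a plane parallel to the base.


Solid: right circular cone
Cutting plane: parallel to the base
Visualize the intersection of the plane with the solid's surface.
The boundary of the cut region is a circle.
circle


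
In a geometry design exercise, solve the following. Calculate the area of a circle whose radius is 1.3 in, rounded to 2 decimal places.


Shape: circle
Radius r = 1.3 in
Formula: A = pi * r^2
r^2 = 1.3^2 = 1.69
A = pi * 1.69
A = 5.31
5.31 in^2


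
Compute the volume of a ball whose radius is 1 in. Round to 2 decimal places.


Shape: sphere
Radius r = 1 in
Formula: V = (4/3) * pi * r^3
r^3 = 1
(4/3) * 1 = 1.333333
V = 1.333333 * pi
V = 4.19
4.19 in^3


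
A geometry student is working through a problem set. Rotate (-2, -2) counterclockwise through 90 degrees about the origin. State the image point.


Transformation: rotation about the origin
Original point: (-2, -2)
Rule for 90 deg counterclockwise: (x, y) -> (-y, x)
Apply: (-2, -2) -> (2, -2)
(2, -2)


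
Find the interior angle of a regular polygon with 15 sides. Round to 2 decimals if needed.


Shape: regular pentadecagon (15 sides)
Formula: interior angle = (n - 2) * 180 / n
(n - 2) = 13
(n - 2) * 180 = 2340
angle = 2340 / 15
angle = 156
156 degrees
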